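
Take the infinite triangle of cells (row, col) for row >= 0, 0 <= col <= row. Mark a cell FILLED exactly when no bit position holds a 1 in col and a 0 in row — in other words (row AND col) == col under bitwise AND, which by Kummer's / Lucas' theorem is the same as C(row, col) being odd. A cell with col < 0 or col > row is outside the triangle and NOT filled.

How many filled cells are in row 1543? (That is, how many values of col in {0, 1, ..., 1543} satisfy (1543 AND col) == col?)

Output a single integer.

Answer: 32

Derivation:
1543 in binary = 11000000111
popcount(1543) = number of 1-bits in 11000000111 = 5
A col c satisfies (1543 AND c) == c iff every set bit of c is also set in 1543; each of the 5 set bits of 1543 can independently be on or off in c.
count = 2^5 = 32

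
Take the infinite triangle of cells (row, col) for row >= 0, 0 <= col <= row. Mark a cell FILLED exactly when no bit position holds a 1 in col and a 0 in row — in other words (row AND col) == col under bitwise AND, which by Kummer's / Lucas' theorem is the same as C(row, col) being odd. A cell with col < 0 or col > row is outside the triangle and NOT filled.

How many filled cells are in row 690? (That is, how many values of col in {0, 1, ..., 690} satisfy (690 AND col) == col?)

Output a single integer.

Answer: 32

Derivation:
690 in binary = 1010110010
popcount(690) = number of 1-bits in 1010110010 = 5
A col c satisfies (690 AND c) == c iff every set bit of c is also set in 690; each of the 5 set bits of 690 can independently be on or off in c.
count = 2^5 = 32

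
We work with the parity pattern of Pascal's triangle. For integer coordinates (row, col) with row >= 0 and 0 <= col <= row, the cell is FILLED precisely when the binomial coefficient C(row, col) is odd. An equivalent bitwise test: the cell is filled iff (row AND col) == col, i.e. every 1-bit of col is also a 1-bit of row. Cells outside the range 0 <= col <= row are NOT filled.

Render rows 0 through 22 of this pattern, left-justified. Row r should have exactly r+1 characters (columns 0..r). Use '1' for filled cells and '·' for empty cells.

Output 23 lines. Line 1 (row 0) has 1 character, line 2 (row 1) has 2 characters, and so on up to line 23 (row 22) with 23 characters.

r0=0: 1
r1=1: 11
r2=10: 1·1
r3=11: 1111
r4=100: 1···1
r5=101: 11··11
r6=110: 1·1·1·1
r7=111: 11111111
r8=1000: 1·······1
r9=1001: 11······11
r10=1010: 1·1·····1·1
r11=1011: 1111····1111
r12=1100: 1···1···1···1
r13=1101: 11··11··11··11
r14=1110: 1·1·1·1·1·1·1·1
r15=1111: 1111111111111111
r16=10000: 1···············1
r17=10001: 11··············11
r18=10010: 1·1·············1·1
r19=10011: 1111············1111
r20=10100: 1···1···········1···1
r21=10101: 11··11··········11··11
r22=10110: 1·1·1·1·········1·1·1·1

Answer: 1
11
1·1
1111
1···1
11··11
1·1·1·1
11111111
1·······1
11······11
1·1·····1·1
1111····1111
1···1···1···1
11··11··11··11
1·1·1·1·1·1·1·1
1111111111111111
1···············1
11··············11
1·1·············1·1
1111············1111
1···1···········1···1
11··11··········11··11
1·1·1·1·········1·1·1·1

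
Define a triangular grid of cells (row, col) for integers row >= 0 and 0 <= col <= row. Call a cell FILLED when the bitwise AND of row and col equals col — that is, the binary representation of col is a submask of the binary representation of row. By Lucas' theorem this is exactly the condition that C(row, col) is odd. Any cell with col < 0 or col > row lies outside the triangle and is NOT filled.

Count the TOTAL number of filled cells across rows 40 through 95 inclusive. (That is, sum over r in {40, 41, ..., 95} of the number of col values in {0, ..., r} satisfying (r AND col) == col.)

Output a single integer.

Answer: 918

Derivation:
r40=101000 pc2: +4 =4
r41=101001 pc3: +8 =12
r42=101010 pc3: +8 =20
r43=101011 pc4: +16 =36
r44=101100 pc3: +8 =44
r45=101101 pc4: +16 =60
r46=101110 pc4: +16 =76
r47=101111 pc5: +32 =108
r48=110000 pc2: +4 =112
r49=110001 pc3: +8 =120
r50=110010 pc3: +8 =128
r51=110011 pc4: +16 =144
r52=110100 pc3: +8 =152
r53=110101 pc4: +16 =168
r54=110110 pc4: +16 =184
r55=110111 pc5: +32 =216
r56=111000 pc3: +8 =224
r57=111001 pc4: +16 =240
r58=111010 pc4: +16 =256
r59=111011 pc5: +32 =288
r60=111100 pc4: +16 =304
r61=111101 pc5: +32 =336
r62=111110 pc5: +32 =368
r63=111111 pc6: +64 =432
r64=1000000 pc1: +2 =434
r65=1000001 pc2: +4 =438
r66=1000010 pc2: +4 =442
r67=1000011 pc3: +8 =450
r68=1000100 pc2: +4 =454
r69=1000101 pc3: +8 =462
r70=1000110 pc3: +8 =470
r71=1000111 pc4: +16 =486
r72=1001000 pc2: +4 =490
r73=1001001 pc3: +8 =498
r74=1001010 pc3: +8 =506
r75=1001011 pc4: +16 =522
r76=1001100 pc3: +8 =530
r77=1001101 pc4: +16 =546
r78=1001110 pc4: +16 =562
r79=1001111 pc5: +32 =594
r80=1010000 pc2: +4 =598
r81=1010001 pc3: +8 =606
r82=1010010 pc3: +8 =614
r83=1010011 pc4: +16 =630
r84=1010100 pc3: +8 =638
r85=1010101 pc4: +16 =654
r86=1010110 pc4: +16 =670
r87=1010111 pc5: +32 =702
r88=1011000 pc3: +8 =710
r89=1011001 pc4: +16 =726
r90=1011010 pc4: +16 =742
r91=1011011 pc5: +32 =774
r92=1011100 pc4: +16 =790
r93=1011101 pc5: +32 =822
r94=1011110 pc5: +32 =854
r95=1011111 pc6: +64 =918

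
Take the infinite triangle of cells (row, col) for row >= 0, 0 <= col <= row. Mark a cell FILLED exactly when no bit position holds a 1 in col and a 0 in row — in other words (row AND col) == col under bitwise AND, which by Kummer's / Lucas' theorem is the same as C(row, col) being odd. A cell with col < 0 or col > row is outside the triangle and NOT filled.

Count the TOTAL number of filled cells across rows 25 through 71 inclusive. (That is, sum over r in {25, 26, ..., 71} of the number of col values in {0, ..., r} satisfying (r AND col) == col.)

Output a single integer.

r25=11001 pc3: +8 =8
r26=11010 pc3: +8 =16
r27=11011 pc4: +16 =32
r28=11100 pc3: +8 =40
r29=11101 pc4: +16 =56
r30=11110 pc4: +16 =72
r31=11111 pc5: +32 =104
r32=100000 pc1: +2 =106
r33=100001 pc2: +4 =110
r34=100010 pc2: +4 =114
r35=100011 pc3: +8 =122
r36=100100 pc2: +4 =126
r37=100101 pc3: +8 =134
r38=100110 pc3: +8 =142
r39=100111 pc4: +16 =158
r40=101000 pc2: +4 =162
r41=101001 pc3: +8 =170
r42=101010 pc3: +8 =178
r43=101011 pc4: +16 =194
r44=101100 pc3: +8 =202
r45=101101 pc4: +16 =218
r46=101110 pc4: +16 =234
r47=101111 pc5: +32 =266
r48=110000 pc2: +4 =270
r49=110001 pc3: +8 =278
r50=110010 pc3: +8 =286
r51=110011 pc4: +16 =302
r52=110100 pc3: +8 =310
r53=110101 pc4: +16 =326
r54=110110 pc4: +16 =342
r55=110111 pc5: +32 =374
r56=111000 pc3: +8 =382
r57=111001 pc4: +16 =398
r58=111010 pc4: +16 =414
r59=111011 pc5: +32 =446
r60=111100 pc4: +16 =462
r61=111101 pc5: +32 =494
r62=111110 pc5: +32 =526
r63=111111 pc6: +64 =590
r64=1000000 pc1: +2 =592
r65=1000001 pc2: +4 =596
r66=1000010 pc2: +4 =600
r67=1000011 pc3: +8 =608
r68=1000100 pc2: +4 =612
r69=1000101 pc3: +8 =620
r70=1000110 pc3: +8 =628
r71=1000111 pc4: +16 =644

Answer: 644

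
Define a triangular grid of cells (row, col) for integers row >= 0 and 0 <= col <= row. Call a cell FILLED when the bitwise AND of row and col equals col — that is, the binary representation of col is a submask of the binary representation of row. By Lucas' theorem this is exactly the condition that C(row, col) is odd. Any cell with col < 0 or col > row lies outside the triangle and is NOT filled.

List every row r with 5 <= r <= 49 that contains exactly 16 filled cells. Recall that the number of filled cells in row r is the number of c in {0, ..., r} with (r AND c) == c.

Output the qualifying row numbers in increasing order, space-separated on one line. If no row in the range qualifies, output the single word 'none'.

Row r has 2^popcount(r) filled cells, so we need popcount(r) = log2(16) = 4.
Scan r = 5..49 and keep those with exactly 4 one-bits:
r=5=101 popcount=2 -> skip
r=6=110 popcount=2 -> skip
r=7=111 popcount=3 -> skip
r=8=1000 popcount=1 -> skip
r=9=1001 popcount=2 -> skip
r=10=1010 popcount=2 -> skip
r=11=1011 popcount=3 -> skip
r=12=1100 popcount=2 -> skip
r=13=1101 popcount=3 -> skip
r=14=1110 popcount=3 -> skip
r=15=1111 popcount=4 -> KEEP
r=16=10000 popcount=1 -> skip
r=17=10001 popcount=2 -> skip
r=18=10010 popcount=2 -> skip
r=19=10011 popcount=3 -> skip
r=20=10100 popcount=2 -> skip
r=21=10101 popcount=3 -> skip
r=22=10110 popcount=3 -> skip
r=23=10111 popcount=4 -> KEEP
r=24=11000 popcount=2 -> skip
r=25=11001 popcount=3 -> skip
r=26=11010 popcount=3 -> skip
r=27=11011 popcount=4 -> KEEP
r=28=11100 popcount=3 -> skip
r=29=11101 popcount=4 -> KEEP
r=30=11110 popcount=4 -> KEEP
r=31=11111 popcount=5 -> skip
r=32=100000 popcount=1 -> skip
r=33=100001 popcount=2 -> skip
r=34=100010 popcount=2 -> skip
r=35=100011 popcount=3 -> skip
r=36=100100 popcount=2 -> skip
r=37=100101 popcount=3 -> skip
r=38=100110 popcount=3 -> skip
r=39=100111 popcount=4 -> KEEP
r=40=101000 popcount=2 -> skip
r=41=101001 popcount=3 -> skip
r=42=101010 popcount=3 -> skip
r=43=101011 popcount=4 -> KEEP
r=44=101100 popcount=3 -> skip
r=45=101101 popcount=4 -> KEEP
r=46=101110 popcount=4 -> KEEP
r=47=101111 popcount=5 -> skip
r=48=110000 popcount=2 -> skip
r=49=110001 popcount=3 -> skip
Kept rows: 15 23 27 29 30 39 43 45 46

Answer: 15 23 27 29 30 39 43 45 46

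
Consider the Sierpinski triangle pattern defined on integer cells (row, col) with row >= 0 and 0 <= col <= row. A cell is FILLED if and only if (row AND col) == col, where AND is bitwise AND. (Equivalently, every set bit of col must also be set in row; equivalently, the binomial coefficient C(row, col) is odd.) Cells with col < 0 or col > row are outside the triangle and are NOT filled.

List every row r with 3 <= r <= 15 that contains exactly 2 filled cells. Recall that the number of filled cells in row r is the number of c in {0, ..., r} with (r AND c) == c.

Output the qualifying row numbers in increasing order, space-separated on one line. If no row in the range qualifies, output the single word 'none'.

Row r has 2^popcount(r) filled cells, so we need popcount(r) = log2(2) = 1.
Scan r = 3..15 and keep those with exactly 1 one-bits:
r=3=11 popcount=2 -> skip
r=4=100 popcount=1 -> KEEP
r=5=101 popcount=2 -> skip
r=6=110 popcount=2 -> skip
r=7=111 popcount=3 -> skip
r=8=1000 popcount=1 -> KEEP
r=9=1001 popcount=2 -> skip
r=10=1010 popcount=2 -> skip
r=11=1011 popcount=3 -> skip
r=12=1100 popcount=2 -> skip
r=13=1101 popcount=3 -> skip
r=14=1110 popcount=3 -> skip
r=15=1111 popcount=4 -> skip
Kept rows: 4 8

Answer: 4 8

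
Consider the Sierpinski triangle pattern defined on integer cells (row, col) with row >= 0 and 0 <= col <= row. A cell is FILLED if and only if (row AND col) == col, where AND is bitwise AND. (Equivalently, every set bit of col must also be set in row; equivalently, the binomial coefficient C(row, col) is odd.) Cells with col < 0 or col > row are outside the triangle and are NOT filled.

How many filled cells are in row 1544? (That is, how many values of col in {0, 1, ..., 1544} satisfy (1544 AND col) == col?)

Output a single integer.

Answer: 8

Derivation:
1544 in binary = 11000001000
popcount(1544) = number of 1-bits in 11000001000 = 3
A col c satisfies (1544 AND c) == c iff every set bit of c is also set in 1544; each of the 3 set bits of 1544 can independently be on or off in c.
count = 2^3 = 8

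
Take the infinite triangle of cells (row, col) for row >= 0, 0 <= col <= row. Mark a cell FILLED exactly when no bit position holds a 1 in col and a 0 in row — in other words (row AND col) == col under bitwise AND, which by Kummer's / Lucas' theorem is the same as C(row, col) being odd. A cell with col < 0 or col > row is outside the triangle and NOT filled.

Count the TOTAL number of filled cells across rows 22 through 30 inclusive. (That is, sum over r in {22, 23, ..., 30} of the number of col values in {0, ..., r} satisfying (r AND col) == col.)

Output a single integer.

r22=10110 pc3: +8 =8
r23=10111 pc4: +16 =24
r24=11000 pc2: +4 =28
r25=11001 pc3: +8 =36
r26=11010 pc3: +8 =44
r27=11011 pc4: +16 =60
r28=11100 pc3: +8 =68
r29=11101 pc4: +16 =84
r30=11110 pc4: +16 =100

Answer: 100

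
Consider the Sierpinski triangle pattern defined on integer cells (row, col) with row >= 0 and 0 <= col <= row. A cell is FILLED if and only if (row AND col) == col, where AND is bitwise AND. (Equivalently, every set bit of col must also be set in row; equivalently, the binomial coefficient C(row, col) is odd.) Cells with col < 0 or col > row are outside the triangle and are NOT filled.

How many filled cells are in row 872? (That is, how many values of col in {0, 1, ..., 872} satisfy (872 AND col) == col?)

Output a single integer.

Answer: 32

Derivation:
872 in binary = 1101101000
popcount(872) = number of 1-bits in 1101101000 = 5
A col c satisfies (872 AND c) == c iff every set bit of c is also set in 872; each of the 5 set bits of 872 can independently be on or off in c.
count = 2^5 = 32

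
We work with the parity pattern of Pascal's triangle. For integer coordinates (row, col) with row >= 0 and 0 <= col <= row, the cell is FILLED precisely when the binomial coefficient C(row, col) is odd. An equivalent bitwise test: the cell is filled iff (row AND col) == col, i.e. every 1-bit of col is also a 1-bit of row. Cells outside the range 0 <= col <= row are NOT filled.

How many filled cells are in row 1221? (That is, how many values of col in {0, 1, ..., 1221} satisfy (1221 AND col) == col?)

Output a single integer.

Answer: 32

Derivation:
1221 in binary = 10011000101
popcount(1221) = number of 1-bits in 10011000101 = 5
A col c satisfies (1221 AND c) == c iff every set bit of c is also set in 1221; each of the 5 set bits of 1221 can independently be on or off in c.
count = 2^5 = 32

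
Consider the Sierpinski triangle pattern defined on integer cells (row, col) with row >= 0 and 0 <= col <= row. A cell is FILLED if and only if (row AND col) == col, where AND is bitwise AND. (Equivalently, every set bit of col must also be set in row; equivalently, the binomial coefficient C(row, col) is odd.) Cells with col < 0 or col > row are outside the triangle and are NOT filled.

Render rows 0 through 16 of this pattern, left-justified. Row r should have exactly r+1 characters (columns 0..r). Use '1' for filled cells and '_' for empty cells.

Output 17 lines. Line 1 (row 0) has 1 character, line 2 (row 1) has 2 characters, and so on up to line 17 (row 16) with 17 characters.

Answer: 1
11
1_1
1111
1___1
11__11
1_1_1_1
11111111
1_______1
11______11
1_1_____1_1
1111____1111
1___1___1___1
11__11__11__11
1_1_1_1_1_1_1_1
1111111111111111
1_______________1

Derivation:
r0=0: 1
r1=1: 11
r2=10: 1_1
r3=11: 1111
r4=100: 1___1
r5=101: 11__11
r6=110: 1_1_1_1
r7=111: 11111111
r8=1000: 1_______1
r9=1001: 11______11
r10=1010: 1_1_____1_1
r11=1011: 1111____1111
r12=1100: 1___1___1___1
r13=1101: 11__11__11__11
r14=1110: 1_1_1_1_1_1_1_1
r15=1111: 1111111111111111
r16=10000: 1_______________1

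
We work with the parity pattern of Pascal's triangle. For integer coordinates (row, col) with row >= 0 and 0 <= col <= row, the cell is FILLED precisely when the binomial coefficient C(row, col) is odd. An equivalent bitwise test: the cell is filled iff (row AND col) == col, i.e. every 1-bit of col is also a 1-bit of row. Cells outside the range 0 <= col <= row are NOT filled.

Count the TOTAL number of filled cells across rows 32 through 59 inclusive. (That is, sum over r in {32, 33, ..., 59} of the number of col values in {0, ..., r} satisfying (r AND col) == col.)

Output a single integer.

Answer: 342

Derivation:
r32=100000 pc1: +2 =2
r33=100001 pc2: +4 =6
r34=100010 pc2: +4 =10
r35=100011 pc3: +8 =18
r36=100100 pc2: +4 =22
r37=100101 pc3: +8 =30
r38=100110 pc3: +8 =38
r39=100111 pc4: +16 =54
r40=101000 pc2: +4 =58
r41=101001 pc3: +8 =66
r42=101010 pc3: +8 =74
r43=101011 pc4: +16 =90
r44=101100 pc3: +8 =98
r45=101101 pc4: +16 =114
r46=101110 pc4: +16 =130
r47=101111 pc5: +32 =162
r48=110000 pc2: +4 =166
r49=110001 pc3: +8 =174
r50=110010 pc3: +8 =182
r51=110011 pc4: +16 =198
r52=110100 pc3: +8 =206
r53=110101 pc4: +16 =222
r54=110110 pc4: +16 =238
r55=110111 pc5: +32 =270
r56=111000 pc3: +8 =278
r57=111001 pc4: +16 =294
r58=111010 pc4: +16 =310
r59=111011 pc5: +32 =342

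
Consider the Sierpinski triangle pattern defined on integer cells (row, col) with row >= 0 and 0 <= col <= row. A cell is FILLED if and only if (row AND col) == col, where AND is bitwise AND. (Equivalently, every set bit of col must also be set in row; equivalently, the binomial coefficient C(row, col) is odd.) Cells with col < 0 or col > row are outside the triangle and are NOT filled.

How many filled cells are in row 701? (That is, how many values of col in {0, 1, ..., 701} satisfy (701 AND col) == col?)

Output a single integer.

Answer: 128

Derivation:
701 in binary = 1010111101
popcount(701) = number of 1-bits in 1010111101 = 7
A col c satisfies (701 AND c) == c iff every set bit of c is also set in 701; each of the 7 set bits of 701 can independently be on or off in c.
count = 2^7 = 128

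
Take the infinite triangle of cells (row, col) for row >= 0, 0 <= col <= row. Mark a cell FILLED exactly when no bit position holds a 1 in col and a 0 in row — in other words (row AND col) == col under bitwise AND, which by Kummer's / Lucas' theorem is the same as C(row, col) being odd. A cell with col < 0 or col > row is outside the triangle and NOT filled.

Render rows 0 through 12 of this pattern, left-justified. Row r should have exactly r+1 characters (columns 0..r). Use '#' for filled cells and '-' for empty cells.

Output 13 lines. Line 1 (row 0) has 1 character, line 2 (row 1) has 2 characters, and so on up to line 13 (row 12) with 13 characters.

Answer: #
##
#-#
####
#---#
##--##
#-#-#-#
########
#-------#
##------##
#-#-----#-#
####----####
#---#---#---#

Derivation:
r0=0: #
r1=1: ##
r2=10: #-#
r3=11: ####
r4=100: #---#
r5=101: ##--##
r6=110: #-#-#-#
r7=111: ########
r8=1000: #-------#
r9=1001: ##------##
r10=1010: #-#-----#-#
r11=1011: ####----####
r12=1100: #---#---#---#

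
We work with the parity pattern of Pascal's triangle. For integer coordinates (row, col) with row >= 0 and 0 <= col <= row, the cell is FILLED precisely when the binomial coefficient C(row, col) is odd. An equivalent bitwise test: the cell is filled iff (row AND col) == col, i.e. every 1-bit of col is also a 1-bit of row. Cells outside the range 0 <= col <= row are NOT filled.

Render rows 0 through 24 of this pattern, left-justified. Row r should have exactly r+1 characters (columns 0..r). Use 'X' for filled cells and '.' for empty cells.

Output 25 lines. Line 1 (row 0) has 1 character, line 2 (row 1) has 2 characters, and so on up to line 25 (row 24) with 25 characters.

Answer: X
XX
X.X
XXXX
X...X
XX..XX
X.X.X.X
XXXXXXXX
X.......X
XX......XX
X.X.....X.X
XXXX....XXXX
X...X...X...X
XX..XX..XX..XX
X.X.X.X.X.X.X.X
XXXXXXXXXXXXXXXX
X...............X
XX..............XX
X.X.............X.X
XXXX............XXXX
X...X...........X...X
XX..XX..........XX..XX
X.X.X.X.........X.X.X.X
XXXXXXXX........XXXXXXXX
X.......X.......X.......X

Derivation:
r0=0: X
r1=1: XX
r2=10: X.X
r3=11: XXXX
r4=100: X...X
r5=101: XX..XX
r6=110: X.X.X.X
r7=111: XXXXXXXX
r8=1000: X.......X
r9=1001: XX......XX
r10=1010: X.X.....X.X
r11=1011: XXXX....XXXX
r12=1100: X...X...X...X
r13=1101: XX..XX..XX..XX
r14=1110: X.X.X.X.X.X.X.X
r15=1111: XXXXXXXXXXXXXXXX
r16=10000: X...............X
r17=10001: XX..............XX
r18=10010: X.X.............X.X
r19=10011: XXXX............XXXX
r20=10100: X...X...........X...X
r21=10101: XX..XX..........XX..XX
r22=10110: X.X.X.X.........X.X.X.X
r23=10111: XXXXXXXX........XXXXXXXX
r24=11000: X.......X.......X.......X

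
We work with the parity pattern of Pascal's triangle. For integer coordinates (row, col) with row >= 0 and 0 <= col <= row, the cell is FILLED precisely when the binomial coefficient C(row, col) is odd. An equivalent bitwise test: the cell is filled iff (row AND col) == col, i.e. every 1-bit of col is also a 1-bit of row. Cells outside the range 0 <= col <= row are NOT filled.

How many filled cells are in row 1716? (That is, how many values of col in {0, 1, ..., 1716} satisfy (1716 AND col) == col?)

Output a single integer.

1716 in binary = 11010110100
popcount(1716) = number of 1-bits in 11010110100 = 6
A col c satisfies (1716 AND c) == c iff every set bit of c is also set in 1716; each of the 6 set bits of 1716 can independently be on or off in c.
count = 2^6 = 64

Answer: 64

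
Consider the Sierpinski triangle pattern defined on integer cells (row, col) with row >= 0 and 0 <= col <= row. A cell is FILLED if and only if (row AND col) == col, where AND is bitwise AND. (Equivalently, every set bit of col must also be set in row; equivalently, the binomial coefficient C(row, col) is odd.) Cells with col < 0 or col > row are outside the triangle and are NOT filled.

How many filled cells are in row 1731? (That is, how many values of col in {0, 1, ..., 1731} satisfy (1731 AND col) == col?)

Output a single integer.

Answer: 64

Derivation:
1731 in binary = 11011000011
popcount(1731) = number of 1-bits in 11011000011 = 6
A col c satisfies (1731 AND c) == c iff every set bit of c is also set in 1731; each of the 6 set bits of 1731 can independently be on or off in c.
count = 2^6 = 64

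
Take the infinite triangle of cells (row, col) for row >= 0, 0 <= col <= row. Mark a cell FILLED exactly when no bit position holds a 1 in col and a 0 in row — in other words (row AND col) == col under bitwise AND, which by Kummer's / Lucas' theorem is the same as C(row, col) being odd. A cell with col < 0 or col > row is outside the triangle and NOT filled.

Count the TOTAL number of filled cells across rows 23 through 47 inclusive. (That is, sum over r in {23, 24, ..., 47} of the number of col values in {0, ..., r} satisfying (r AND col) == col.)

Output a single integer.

Answer: 286

Derivation:
r23=10111 pc4: +16 =16
r24=11000 pc2: +4 =20
r25=11001 pc3: +8 =28
r26=11010 pc3: +8 =36
r27=11011 pc4: +16 =52
r28=11100 pc3: +8 =60
r29=11101 pc4: +16 =76
r30=11110 pc4: +16 =92
r31=11111 pc5: +32 =124
r32=100000 pc1: +2 =126
r33=100001 pc2: +4 =130
r34=100010 pc2: +4 =134
r35=100011 pc3: +8 =142
r36=100100 pc2: +4 =146
r37=100101 pc3: +8 =154
r38=100110 pc3: +8 =162
r39=100111 pc4: +16 =178
r40=101000 pc2: +4 =182
r41=101001 pc3: +8 =190
r42=101010 pc3: +8 =198
r43=101011 pc4: +16 =214
r44=101100 pc3: +8 =222
r45=101101 pc4: +16 =238
r46=101110 pc4: +16 =254
r47=101111 pc5: +32 =286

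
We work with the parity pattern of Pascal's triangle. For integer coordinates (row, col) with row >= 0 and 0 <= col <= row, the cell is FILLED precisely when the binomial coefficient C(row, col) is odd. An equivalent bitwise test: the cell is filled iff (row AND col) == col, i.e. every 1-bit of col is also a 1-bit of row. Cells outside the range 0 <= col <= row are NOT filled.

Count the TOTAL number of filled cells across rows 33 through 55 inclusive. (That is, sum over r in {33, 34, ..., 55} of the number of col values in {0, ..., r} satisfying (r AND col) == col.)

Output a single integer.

r33=100001 pc2: +4 =4
r34=100010 pc2: +4 =8
r35=100011 pc3: +8 =16
r36=100100 pc2: +4 =20
r37=100101 pc3: +8 =28
r38=100110 pc3: +8 =36
r39=100111 pc4: +16 =52
r40=101000 pc2: +4 =56
r41=101001 pc3: +8 =64
r42=101010 pc3: +8 =72
r43=101011 pc4: +16 =88
r44=101100 pc3: +8 =96
r45=101101 pc4: +16 =112
r46=101110 pc4: +16 =128
r47=101111 pc5: +32 =160
r48=110000 pc2: +4 =164
r49=110001 pc3: +8 =172
r50=110010 pc3: +8 =180
r51=110011 pc4: +16 =196
r52=110100 pc3: +8 =204
r53=110101 pc4: +16 =220
r54=110110 pc4: +16 =236
r55=110111 pc5: +32 =268

Answer: 268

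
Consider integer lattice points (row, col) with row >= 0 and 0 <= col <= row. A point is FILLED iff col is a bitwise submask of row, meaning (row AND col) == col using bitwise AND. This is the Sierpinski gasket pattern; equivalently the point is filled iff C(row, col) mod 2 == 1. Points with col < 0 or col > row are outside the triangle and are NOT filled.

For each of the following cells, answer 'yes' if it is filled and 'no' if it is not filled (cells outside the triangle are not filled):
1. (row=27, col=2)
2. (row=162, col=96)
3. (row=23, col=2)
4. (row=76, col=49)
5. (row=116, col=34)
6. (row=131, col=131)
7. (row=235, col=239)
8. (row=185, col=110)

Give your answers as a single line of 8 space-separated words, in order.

Answer: yes no yes no no yes no no

Derivation:
(27,2): row=0b11011, col=0b10, row AND col = 0b10 = 2; 2 == 2 -> filled
(162,96): row=0b10100010, col=0b1100000, row AND col = 0b100000 = 32; 32 != 96 -> empty
(23,2): row=0b10111, col=0b10, row AND col = 0b10 = 2; 2 == 2 -> filled
(76,49): row=0b1001100, col=0b110001, row AND col = 0b0 = 0; 0 != 49 -> empty
(116,34): row=0b1110100, col=0b100010, row AND col = 0b100000 = 32; 32 != 34 -> empty
(131,131): row=0b10000011, col=0b10000011, row AND col = 0b10000011 = 131; 131 == 131 -> filled
(235,239): col outside [0, 235] -> not filled
(185,110): row=0b10111001, col=0b1101110, row AND col = 0b101000 = 40; 40 != 110 -> empty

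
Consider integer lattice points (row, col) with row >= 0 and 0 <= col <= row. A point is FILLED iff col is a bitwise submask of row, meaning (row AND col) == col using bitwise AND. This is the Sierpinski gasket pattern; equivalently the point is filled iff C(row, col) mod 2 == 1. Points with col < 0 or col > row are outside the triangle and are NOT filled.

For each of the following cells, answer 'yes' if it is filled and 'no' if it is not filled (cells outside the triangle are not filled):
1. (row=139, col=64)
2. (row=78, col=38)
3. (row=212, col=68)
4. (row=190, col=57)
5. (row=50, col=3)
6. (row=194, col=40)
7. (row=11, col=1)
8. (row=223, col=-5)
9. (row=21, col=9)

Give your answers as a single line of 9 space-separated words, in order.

Answer: no no yes no no no yes no no

Derivation:
(139,64): row=0b10001011, col=0b1000000, row AND col = 0b0 = 0; 0 != 64 -> empty
(78,38): row=0b1001110, col=0b100110, row AND col = 0b110 = 6; 6 != 38 -> empty
(212,68): row=0b11010100, col=0b1000100, row AND col = 0b1000100 = 68; 68 == 68 -> filled
(190,57): row=0b10111110, col=0b111001, row AND col = 0b111000 = 56; 56 != 57 -> empty
(50,3): row=0b110010, col=0b11, row AND col = 0b10 = 2; 2 != 3 -> empty
(194,40): row=0b11000010, col=0b101000, row AND col = 0b0 = 0; 0 != 40 -> empty
(11,1): row=0b1011, col=0b1, row AND col = 0b1 = 1; 1 == 1 -> filled
(223,-5): col outside [0, 223] -> not filled
(21,9): row=0b10101, col=0b1001, row AND col = 0b1 = 1; 1 != 9 -> empty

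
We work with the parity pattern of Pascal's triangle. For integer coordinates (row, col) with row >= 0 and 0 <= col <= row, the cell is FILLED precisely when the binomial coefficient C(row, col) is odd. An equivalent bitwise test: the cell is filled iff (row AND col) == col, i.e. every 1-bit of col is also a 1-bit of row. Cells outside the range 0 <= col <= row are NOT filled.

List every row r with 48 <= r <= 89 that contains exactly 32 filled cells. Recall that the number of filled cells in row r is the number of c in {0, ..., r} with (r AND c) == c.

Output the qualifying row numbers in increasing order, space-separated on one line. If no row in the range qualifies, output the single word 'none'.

Row r has 2^popcount(r) filled cells, so we need popcount(r) = log2(32) = 5.
Scan r = 48..89 and keep those with exactly 5 one-bits:
r=48=110000 popcount=2 -> skip
r=49=110001 popcount=3 -> skip
r=50=110010 popcount=3 -> skip
r=51=110011 popcount=4 -> skip
r=52=110100 popcount=3 -> skip
r=53=110101 popcount=4 -> skip
r=54=110110 popcount=4 -> skip
r=55=110111 popcount=5 -> KEEP
r=56=111000 popcount=3 -> skip
r=57=111001 popcount=4 -> skip
r=58=111010 popcount=4 -> skip
r=59=111011 popcount=5 -> KEEP
r=60=111100 popcount=4 -> skip
r=61=111101 popcount=5 -> KEEP
r=62=111110 popcount=5 -> KEEP
r=63=111111 popcount=6 -> skip
r=64=1000000 popcount=1 -> skip
r=65=1000001 popcount=2 -> skip
r=66=1000010 popcount=2 -> skip
r=67=1000011 popcount=3 -> skip
r=68=1000100 popcount=2 -> skip
r=69=1000101 popcount=3 -> skip
r=70=1000110 popcount=3 -> skip
r=71=1000111 popcount=4 -> skip
r=72=1001000 popcount=2 -> skip
r=73=1001001 popcount=3 -> skip
r=74=1001010 popcount=3 -> skip
r=75=1001011 popcount=4 -> skip
r=76=1001100 popcount=3 -> skip
r=77=1001101 popcount=4 -> skip
r=78=1001110 popcount=4 -> skip
r=79=1001111 popcount=5 -> KEEP
r=80=1010000 popcount=2 -> skip
r=81=1010001 popcount=3 -> skip
r=82=1010010 popcount=3 -> skip
r=83=1010011 popcount=4 -> skip
r=84=1010100 popcount=3 -> skip
r=85=1010101 popcount=4 -> skip
r=86=1010110 popcount=4 -> skip
r=87=1010111 popcount=5 -> KEEP
r=88=1011000 popcount=3 -> skip
r=89=1011001 popcount=4 -> skip
Kept rows: 55 59 61 62 79 87

Answer: 55 59 61 62 79 87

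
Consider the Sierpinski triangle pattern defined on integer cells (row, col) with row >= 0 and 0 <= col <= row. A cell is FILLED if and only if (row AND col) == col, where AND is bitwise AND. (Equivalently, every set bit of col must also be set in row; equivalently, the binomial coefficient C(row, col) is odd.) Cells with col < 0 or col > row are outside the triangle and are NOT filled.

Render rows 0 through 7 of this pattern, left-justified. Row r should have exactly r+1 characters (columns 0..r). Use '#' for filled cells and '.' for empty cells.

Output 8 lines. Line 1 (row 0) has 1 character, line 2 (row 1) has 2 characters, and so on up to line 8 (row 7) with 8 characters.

r0=0: #
r1=1: ##
r2=10: #.#
r3=11: ####
r4=100: #...#
r5=101: ##..##
r6=110: #.#.#.#
r7=111: ########

Answer: #
##
#.#
####
#...#
##..##
#.#.#.#
########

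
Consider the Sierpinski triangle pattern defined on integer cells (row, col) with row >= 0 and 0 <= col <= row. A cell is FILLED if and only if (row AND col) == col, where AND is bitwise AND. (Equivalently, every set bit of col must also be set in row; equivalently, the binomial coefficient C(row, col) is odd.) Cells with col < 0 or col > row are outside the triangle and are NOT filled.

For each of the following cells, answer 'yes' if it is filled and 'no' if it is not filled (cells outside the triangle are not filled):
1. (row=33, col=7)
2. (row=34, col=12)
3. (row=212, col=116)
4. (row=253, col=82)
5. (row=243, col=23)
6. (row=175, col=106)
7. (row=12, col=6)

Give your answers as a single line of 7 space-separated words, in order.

Answer: no no no no no no no

Derivation:
(33,7): row=0b100001, col=0b111, row AND col = 0b1 = 1; 1 != 7 -> empty
(34,12): row=0b100010, col=0b1100, row AND col = 0b0 = 0; 0 != 12 -> empty
(212,116): row=0b11010100, col=0b1110100, row AND col = 0b1010100 = 84; 84 != 116 -> empty
(253,82): row=0b11111101, col=0b1010010, row AND col = 0b1010000 = 80; 80 != 82 -> empty
(243,23): row=0b11110011, col=0b10111, row AND col = 0b10011 = 19; 19 != 23 -> empty
(175,106): row=0b10101111, col=0b1101010, row AND col = 0b101010 = 42; 42 != 106 -> empty
(12,6): row=0b1100, col=0b110, row AND col = 0b100 = 4; 4 != 6 -> empty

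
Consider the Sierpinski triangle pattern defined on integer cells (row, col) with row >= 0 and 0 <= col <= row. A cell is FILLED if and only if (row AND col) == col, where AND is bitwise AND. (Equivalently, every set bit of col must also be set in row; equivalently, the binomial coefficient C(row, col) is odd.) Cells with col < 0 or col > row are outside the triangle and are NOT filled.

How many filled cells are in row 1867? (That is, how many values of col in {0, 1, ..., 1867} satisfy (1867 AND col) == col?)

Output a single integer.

1867 in binary = 11101001011
popcount(1867) = number of 1-bits in 11101001011 = 7
A col c satisfies (1867 AND c) == c iff every set bit of c is also set in 1867; each of the 7 set bits of 1867 can independently be on or off in c.
count = 2^7 = 128

Answer: 128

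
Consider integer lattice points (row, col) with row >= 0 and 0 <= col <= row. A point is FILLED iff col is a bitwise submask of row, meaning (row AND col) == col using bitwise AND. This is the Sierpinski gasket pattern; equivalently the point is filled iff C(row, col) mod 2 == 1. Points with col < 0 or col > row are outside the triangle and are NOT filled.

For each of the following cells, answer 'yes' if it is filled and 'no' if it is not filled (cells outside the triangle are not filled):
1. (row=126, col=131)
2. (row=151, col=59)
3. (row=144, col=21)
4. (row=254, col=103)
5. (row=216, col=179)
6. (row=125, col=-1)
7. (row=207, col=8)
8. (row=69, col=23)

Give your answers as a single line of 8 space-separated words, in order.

(126,131): col outside [0, 126] -> not filled
(151,59): row=0b10010111, col=0b111011, row AND col = 0b10011 = 19; 19 != 59 -> empty
(144,21): row=0b10010000, col=0b10101, row AND col = 0b10000 = 16; 16 != 21 -> empty
(254,103): row=0b11111110, col=0b1100111, row AND col = 0b1100110 = 102; 102 != 103 -> empty
(216,179): row=0b11011000, col=0b10110011, row AND col = 0b10010000 = 144; 144 != 179 -> empty
(125,-1): col outside [0, 125] -> not filled
(207,8): row=0b11001111, col=0b1000, row AND col = 0b1000 = 8; 8 == 8 -> filled
(69,23): row=0b1000101, col=0b10111, row AND col = 0b101 = 5; 5 != 23 -> empty

Answer: no no no no no no yes no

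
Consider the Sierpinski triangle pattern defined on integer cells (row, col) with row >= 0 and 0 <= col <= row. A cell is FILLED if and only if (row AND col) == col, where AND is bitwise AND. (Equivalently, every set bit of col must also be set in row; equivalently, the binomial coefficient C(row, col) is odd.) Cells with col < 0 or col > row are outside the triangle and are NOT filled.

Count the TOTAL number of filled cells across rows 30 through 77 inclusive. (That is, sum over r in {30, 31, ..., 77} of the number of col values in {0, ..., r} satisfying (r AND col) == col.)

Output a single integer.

Answer: 648

Derivation:
r30=11110 pc4: +16 =16
r31=11111 pc5: +32 =48
r32=100000 pc1: +2 =50
r33=100001 pc2: +4 =54
r34=100010 pc2: +4 =58
r35=100011 pc3: +8 =66
r36=100100 pc2: +4 =70
r37=100101 pc3: +8 =78
r38=100110 pc3: +8 =86
r39=100111 pc4: +16 =102
r40=101000 pc2: +4 =106
r41=101001 pc3: +8 =114
r42=101010 pc3: +8 =122
r43=101011 pc4: +16 =138
r44=101100 pc3: +8 =146
r45=101101 pc4: +16 =162
r46=101110 pc4: +16 =178
r47=101111 pc5: +32 =210
r48=110000 pc2: +4 =214
r49=110001 pc3: +8 =222
r50=110010 pc3: +8 =230
r51=110011 pc4: +16 =246
r52=110100 pc3: +8 =254
r53=110101 pc4: +16 =270
r54=110110 pc4: +16 =286
r55=110111 pc5: +32 =318
r56=111000 pc3: +8 =326
r57=111001 pc4: +16 =342
r58=111010 pc4: +16 =358
r59=111011 pc5: +32 =390
r60=111100 pc4: +16 =406
r61=111101 pc5: +32 =438
r62=111110 pc5: +32 =470
r63=111111 pc6: +64 =534
r64=1000000 pc1: +2 =536
r65=1000001 pc2: +4 =540
r66=1000010 pc2: +4 =544
r67=1000011 pc3: +8 =552
r68=1000100 pc2: +4 =556
r69=1000101 pc3: +8 =564
r70=1000110 pc3: +8 =572
r71=1000111 pc4: +16 =588
r72=1001000 pc2: +4 =592
r73=1001001 pc3: +8 =600
r74=1001010 pc3: +8 =608
r75=1001011 pc4: +16 =624
r76=1001100 pc3: +8 =632
r77=1001101 pc4: +16 =648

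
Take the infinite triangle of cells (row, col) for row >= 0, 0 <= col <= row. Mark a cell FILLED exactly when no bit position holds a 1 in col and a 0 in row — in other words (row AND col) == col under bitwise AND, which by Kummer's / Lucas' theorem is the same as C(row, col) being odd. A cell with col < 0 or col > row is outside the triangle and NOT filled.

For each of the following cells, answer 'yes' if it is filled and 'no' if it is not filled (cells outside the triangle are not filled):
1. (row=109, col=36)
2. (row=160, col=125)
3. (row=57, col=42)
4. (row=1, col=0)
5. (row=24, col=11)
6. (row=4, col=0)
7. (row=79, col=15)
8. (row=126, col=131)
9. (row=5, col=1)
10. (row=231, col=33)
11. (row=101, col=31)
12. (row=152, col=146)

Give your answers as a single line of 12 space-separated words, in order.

(109,36): row=0b1101101, col=0b100100, row AND col = 0b100100 = 36; 36 == 36 -> filled
(160,125): row=0b10100000, col=0b1111101, row AND col = 0b100000 = 32; 32 != 125 -> empty
(57,42): row=0b111001, col=0b101010, row AND col = 0b101000 = 40; 40 != 42 -> empty
(1,0): row=0b1, col=0b0, row AND col = 0b0 = 0; 0 == 0 -> filled
(24,11): row=0b11000, col=0b1011, row AND col = 0b1000 = 8; 8 != 11 -> empty
(4,0): row=0b100, col=0b0, row AND col = 0b0 = 0; 0 == 0 -> filled
(79,15): row=0b1001111, col=0b1111, row AND col = 0b1111 = 15; 15 == 15 -> filled
(126,131): col outside [0, 126] -> not filled
(5,1): row=0b101, col=0b1, row AND col = 0b1 = 1; 1 == 1 -> filled
(231,33): row=0b11100111, col=0b100001, row AND col = 0b100001 = 33; 33 == 33 -> filled
(101,31): row=0b1100101, col=0b11111, row AND col = 0b101 = 5; 5 != 31 -> empty
(152,146): row=0b10011000, col=0b10010010, row AND col = 0b10010000 = 144; 144 != 146 -> empty

Answer: yes no no yes no yes yes no yes yes no no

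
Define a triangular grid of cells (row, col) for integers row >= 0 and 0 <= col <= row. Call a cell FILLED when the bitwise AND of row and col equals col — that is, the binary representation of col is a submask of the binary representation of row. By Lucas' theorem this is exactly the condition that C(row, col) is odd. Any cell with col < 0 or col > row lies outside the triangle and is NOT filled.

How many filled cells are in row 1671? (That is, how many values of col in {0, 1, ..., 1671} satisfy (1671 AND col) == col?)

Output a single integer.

Answer: 64

Derivation:
1671 in binary = 11010000111
popcount(1671) = number of 1-bits in 11010000111 = 6
A col c satisfies (1671 AND c) == c iff every set bit of c is also set in 1671; each of the 6 set bits of 1671 can independently be on or off in c.
count = 2^6 = 64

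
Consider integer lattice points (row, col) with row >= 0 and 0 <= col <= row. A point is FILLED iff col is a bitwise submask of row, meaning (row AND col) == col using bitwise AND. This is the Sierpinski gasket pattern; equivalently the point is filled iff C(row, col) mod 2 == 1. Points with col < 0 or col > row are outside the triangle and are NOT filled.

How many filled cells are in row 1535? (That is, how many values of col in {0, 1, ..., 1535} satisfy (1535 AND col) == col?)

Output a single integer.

Answer: 1024

Derivation:
1535 in binary = 10111111111
popcount(1535) = number of 1-bits in 10111111111 = 10
A col c satisfies (1535 AND c) == c iff every set bit of c is also set in 1535; each of the 10 set bits of 1535 can independently be on or off in c.
count = 2^10 = 1024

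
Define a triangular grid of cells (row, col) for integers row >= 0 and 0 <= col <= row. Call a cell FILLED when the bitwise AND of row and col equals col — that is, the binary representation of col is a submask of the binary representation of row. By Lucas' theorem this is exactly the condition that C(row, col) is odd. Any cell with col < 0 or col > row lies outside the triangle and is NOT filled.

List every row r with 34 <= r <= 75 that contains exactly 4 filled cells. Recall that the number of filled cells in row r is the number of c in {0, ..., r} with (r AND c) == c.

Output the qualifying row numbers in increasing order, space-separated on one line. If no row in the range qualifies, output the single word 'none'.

Answer: 34 36 40 48 65 66 68 72

Derivation:
Row r has 2^popcount(r) filled cells, so we need popcount(r) = log2(4) = 2.
Scan r = 34..75 and keep those with exactly 2 one-bits:
r=34=100010 popcount=2 -> KEEP
r=35=100011 popcount=3 -> skip
r=36=100100 popcount=2 -> KEEP
r=37=100101 popcount=3 -> skip
r=38=100110 popcount=3 -> skip
r=39=100111 popcount=4 -> skip
r=40=101000 popcount=2 -> KEEP
r=41=101001 popcount=3 -> skip
r=42=101010 popcount=3 -> skip
r=43=101011 popcount=4 -> skip
r=44=101100 popcount=3 -> skip
r=45=101101 popcount=4 -> skip
r=46=101110 popcount=4 -> skip
r=47=101111 popcount=5 -> skip
r=48=110000 popcount=2 -> KEEP
r=49=110001 popcount=3 -> skip
r=50=110010 popcount=3 -> skip
r=51=110011 popcount=4 -> skip
r=52=110100 popcount=3 -> skip
r=53=110101 popcount=4 -> skip
r=54=110110 popcount=4 -> skip
r=55=110111 popcount=5 -> skip
r=56=111000 popcount=3 -> skip
r=57=111001 popcount=4 -> skip
r=58=111010 popcount=4 -> skip
r=59=111011 popcount=5 -> skip
r=60=111100 popcount=4 -> skip
r=61=111101 popcount=5 -> skip
r=62=111110 popcount=5 -> skip
r=63=111111 popcount=6 -> skip
r=64=1000000 popcount=1 -> skip
r=65=1000001 popcount=2 -> KEEP
r=66=1000010 popcount=2 -> KEEP
r=67=1000011 popcount=3 -> skip
r=68=1000100 popcount=2 -> KEEP
r=69=1000101 popcount=3 -> skip
r=70=1000110 popcount=3 -> skip
r=71=1000111 popcount=4 -> skip
r=72=1001000 popcount=2 -> KEEP
r=73=1001001 popcount=3 -> skip
r=74=1001010 popcount=3 -> skip
r=75=1001011 popcount=4 -> skip
Kept rows: 34 36 40 48 65 66 68 72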